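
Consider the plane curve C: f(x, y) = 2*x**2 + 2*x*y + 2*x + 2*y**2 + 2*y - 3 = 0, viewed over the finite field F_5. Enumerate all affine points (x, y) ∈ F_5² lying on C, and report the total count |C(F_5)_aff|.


Affine F_5-points: {(2, 3), (2, 4), (3, 2), (3, 4), (4, 2), (4, 3)}; count = 6.

For each of the 25 pairs (x, y) ∈ F_5², evaluate f(x, y) mod 5. Record the zeros.
  x = 0: [0↦2, 1↦1, 2↦4, 3↦1, 4↦2]  zeros at y ∈ ∅
  x = 1: [0↦1, 1↦2, 2↦2, 3↦1, 4↦4]  zeros at y ∈ ∅
  x = 2: [0↦4, 1↦2, 2↦4, 3↦0, 4↦0]  zeros at y ∈ {3, 4}
  x = 3: [0↦1, 1↦1, 2↦0, 3↦3, 4↦0]  zeros at y ∈ {2, 4}
  x = 4: [0↦2, 1↦4, 2↦0, 3↦0, 4↦4]  zeros at y ∈ {2, 3}
Collecting zeros: affine points = {(2, 3), (2, 4), (3, 2), (3, 4), (4, 2), (4, 3)}.
Total count |C(F_5)_aff| = 6.


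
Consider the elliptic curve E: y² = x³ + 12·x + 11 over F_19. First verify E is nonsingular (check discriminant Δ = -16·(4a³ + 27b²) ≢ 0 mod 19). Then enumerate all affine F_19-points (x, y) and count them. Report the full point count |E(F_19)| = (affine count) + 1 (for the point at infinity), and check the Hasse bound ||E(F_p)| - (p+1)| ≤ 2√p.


Affine points = {(0, 7), (0, 12), (1, 9), (1, 10), (2, 9), (2, 10), (3, 6), (3, 13), (4, 3), (4, 16), (5, 5), (5, 14), (7, 1), (7, 18), (8, 7), (8, 12), (11, 7), (11, 12), (14, 4), (14, 15), (16, 9), (16, 10), (17, 6), (17, 13), (18, 6), (18, 13)}; affine count = 26; |E(F_19)| = 27.

Discriminant check: Δ ∝ 4a³ + 27b² = 4·12³ + 27·11² = 4·1728 + 27·121 ≡ 14 (mod 19). Nonzero ⇒ E is nonsingular.
For each x ∈ F_19, compute rhs = x³ + 12·x + 11 mod 19, then count y ∈ F_19 with y² ≡ rhs.
  x = 0: rhs = 11, matching y values: 7, 12 (2 points).
  x = 1: rhs = 5, matching y values: 9, 10 (2 points).
  x = 2: rhs = 5, matching y values: 9, 10 (2 points).
  x = 3: rhs = 17, matching y values: 6, 13 (2 points).
  x = 4: rhs = 9, matching y values: 3, 16 (2 points).
  x = 5: rhs = 6, matching y values: 5, 14 (2 points).
  x = 6: rhs = 14, matching y values: none (0 points).
  x = 7: rhs = 1, matching y values: 1, 18 (2 points).
  x = 8: rhs = 11, matching y values: 7, 12 (2 points).
  x = 9: rhs = 12, matching y values: none (0 points).
  x = 10: rhs = 10, matching y values: none (0 points).
  x = 11: rhs = 11, matching y values: 7, 12 (2 points).
  x = 12: rhs = 2, matching y values: none (0 points).
  x = 13: rhs = 8, matching y values: none (0 points).
  x = 14: rhs = 16, matching y values: 4, 15 (2 points).
  x = 15: rhs = 13, matching y values: none (0 points).
  x = 16: rhs = 5, matching y values: 9, 10 (2 points).
  x = 17: rhs = 17, matching y values: 6, 13 (2 points).
  x = 18: rhs = 17, matching y values: 6, 13 (2 points).
Total affine count: 26.
Full point count |E(F_19)| = 26 + 1 = 27.
Hasse bound: |27 − (19+1)| = |7| = 7 ≤ 2√19 ≈ 8.7178 ✓.


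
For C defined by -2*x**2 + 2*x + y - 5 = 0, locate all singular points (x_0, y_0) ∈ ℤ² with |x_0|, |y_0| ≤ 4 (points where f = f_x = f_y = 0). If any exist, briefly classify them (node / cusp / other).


No singular points in the scanned grid; C is smooth there.

Compute partial derivatives:
  f_x = 2 - 4*x.
  f_y = 1.
f_y = 1 is a nonzero constant, so f_y never vanishes: no point (x, y) can satisfy f = f_x = f_y = 0. In particular no (x, y) ∈ {−4, ..., 4}² is singular; the curve is smooth.


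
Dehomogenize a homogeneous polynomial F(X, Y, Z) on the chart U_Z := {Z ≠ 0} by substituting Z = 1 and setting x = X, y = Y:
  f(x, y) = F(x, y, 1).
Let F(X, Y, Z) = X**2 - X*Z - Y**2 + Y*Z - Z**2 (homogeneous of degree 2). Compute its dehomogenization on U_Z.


f(x, y) = x**2 - x - y**2 + y - 1

On U_Z we set Z = 1. Each monomial c·X^i·Y^j·Z^k in F becomes c·x^i·y^j·1^k = c·x^i·y^j.
Substituting Z = 1: F(X, Y, 1) = x**2 - x - y**2 + y - 1.
Note: deg(f) ≤ deg(F) = 2; strict inequality happens when F is divisible by Z (lost terms).


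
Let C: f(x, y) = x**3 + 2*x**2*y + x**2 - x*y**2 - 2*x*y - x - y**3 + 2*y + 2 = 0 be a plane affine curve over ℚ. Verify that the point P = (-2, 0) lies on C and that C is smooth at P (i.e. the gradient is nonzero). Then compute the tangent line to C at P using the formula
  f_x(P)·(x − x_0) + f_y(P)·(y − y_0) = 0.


Tangent line at P: 7*x + 14*y + 14 = 0.

Step 1: f(-2, 0) = 0, so P lies on C.
Step 2: partial derivatives
  f_x(x, y) = 3*x**2 + 4*x*y + 2*x - y**2 - 2*y - 1, f_y(x, y) = 2*x**2 - 2*x*y - 2*x - 3*y**2 + 2.
  f_x(P) = 7, f_y(P) = 14 (gradient nonzero, so P is smooth).
Step 3: tangent line at P: 7·(x − -2) + 14·(y − 0) = 0.
Expanding: 7*x + 14*y + 14 = 0.


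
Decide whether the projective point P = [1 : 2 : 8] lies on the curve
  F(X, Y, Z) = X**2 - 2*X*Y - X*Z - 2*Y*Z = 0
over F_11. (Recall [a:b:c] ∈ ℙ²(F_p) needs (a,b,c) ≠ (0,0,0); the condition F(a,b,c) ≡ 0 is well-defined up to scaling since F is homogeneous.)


F(1,2,8) ≡ 1 (mod 11); P is NOT on the curve.

Evaluate F(1, 2, 8) term-by-term (mod 11).
  X**2 ↦ 1·1·1·1 = 1
  -2*X*Y ↦ -2·1·2·1 = -4
  -X*Z ↦ -1·1·1·8 = -8
  -2*Y*Z ↦ -2·1·2·8 = -32
Sum: F(1, 2, 8) = (1) + (-4) + (-8) + (-32) = -43.
Reducing mod 11: -43 ≡ 1 (mod 11).
Since F(a, b, c) ≡ 1 ≠ 0 (mod 11), P does NOT lie on the curve.


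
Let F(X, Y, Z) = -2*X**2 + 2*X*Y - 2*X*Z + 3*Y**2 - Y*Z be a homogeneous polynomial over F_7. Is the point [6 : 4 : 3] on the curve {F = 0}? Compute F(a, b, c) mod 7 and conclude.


F(6,4,3) ≡ 4 (mod 7); P is NOT on the curve.

Evaluate F(6, 4, 3) term-by-term (mod 7).
  -2*X**2 ↦ -2·36·1·1 = -72
  2*X*Y ↦ 2·6·4·1 = 48
  -2*X*Z ↦ -2·6·1·3 = -36
  3*Y**2 ↦ 3·1·16·1 = 48
  -Y*Z ↦ -1·1·4·3 = -12
Sum: F(6, 4, 3) = (-72) + (48) + (-36) + (48) + (-12) = -24.
Reducing mod 7: -24 ≡ 4 (mod 7).
Since F(a, b, c) ≡ 4 ≠ 0 (mod 7), P does NOT lie on the curve.


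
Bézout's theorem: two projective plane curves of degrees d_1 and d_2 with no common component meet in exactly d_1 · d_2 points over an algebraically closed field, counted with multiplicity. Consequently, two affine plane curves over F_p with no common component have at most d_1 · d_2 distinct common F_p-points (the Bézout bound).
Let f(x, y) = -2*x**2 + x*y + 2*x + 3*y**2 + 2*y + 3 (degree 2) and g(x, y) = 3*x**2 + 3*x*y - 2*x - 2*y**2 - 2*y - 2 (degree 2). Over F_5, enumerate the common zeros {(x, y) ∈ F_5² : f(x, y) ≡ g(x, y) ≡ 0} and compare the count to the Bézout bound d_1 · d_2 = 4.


Common zeros: ∅; count = 0; Bézout bound = 4.

deg(f) = 2, deg(g) = 2, so Bézout bound = 4.
Scan x ∈ F_5. For each x, list the y ∈ F_5 with f(x, y) ≡ 0 and those with g(x, y) ≡ 0 (mod 5); the common zeros in that column are the intersection.
  x = 0: f ≡ 0 at y ∈ ∅; g ≡ 0 at y ∈ ∅; common: ∅.
  x = 1: f ≡ 0 at y ∈ ∅; g ≡ 0 at y ∈ ∅; common: ∅.
  x = 2: f ≡ 0 at y ∈ ∅; g ≡ 0 at y ∈ {3, 4}; common: ∅.
  x = 3: f ≡ 0 at y ∈ ∅; g ≡ 0 at y ∈ {2, 4}; common: ∅.
  x = 4: f ≡ 0 at y ∈ ∅; g ≡ 0 at y ∈ {2, 3}; common: ∅.
Collecting: common zeros = ∅, so the count is 0.
Comparison with the Bézout bound: 0 ≤ 4 = deg(f)·deg(g), as expected for curves with no common component (the affine F_5-count falls short of the bound because intersections may lie at infinity, over extension fields, or carry multiplicity).


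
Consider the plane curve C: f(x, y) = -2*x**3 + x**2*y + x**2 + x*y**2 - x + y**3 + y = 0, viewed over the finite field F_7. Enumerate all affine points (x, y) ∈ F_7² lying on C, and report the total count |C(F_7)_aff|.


Affine F_7-points: {(0, 0), (1, 2), (2, 0), (3, 6), (5, 6), (6, 3), (6, 6)}; count = 7.

For each of the 49 pairs (x, y) ∈ F_7², evaluate f(x, y) mod 7. Record the zeros.
  x = 0: [0↦0, 1↦2, 2↦3, 3↦2, 4↦5, 5↦4, 6↦5]  zeros at y ∈ {0}
  x = 1: [0↦5, 1↦2, 2↦0, 3↦5, 4↦2, 5↦4, 6↦3]  zeros at y ∈ {2}
  x = 2: [0↦0, 1↦1, 2↦5, 3↦4, 4↦4, 5↦4, 6↦3]  zeros at y ∈ {0}
  x = 3: [0↦1, 1↦1, 2↦6, 3↦1, 4↦6, 5↦6, 6↦0]  zeros at y ∈ {6}
  x = 4: [0↦3, 1↦4, 2↦5, 3↦5, 4↦3, 5↦5, 6↦3]  zeros at y ∈ ∅
  x = 5: [0↦1, 1↦5, 2↦4, 3↦4, 4↦4, 5↦3, 6↦0]  zeros at y ∈ {6}
  x = 6: [0↦4, 1↦6, 2↦5, 3↦0, 4↦4, 5↦2, 6↦0]  zeros at y ∈ {3, 6}
Collecting zeros: affine points = {(0, 0), (1, 2), (2, 0), (3, 6), (5, 6), (6, 3), (6, 6)}.
Total count |C(F_7)_aff| = 7.


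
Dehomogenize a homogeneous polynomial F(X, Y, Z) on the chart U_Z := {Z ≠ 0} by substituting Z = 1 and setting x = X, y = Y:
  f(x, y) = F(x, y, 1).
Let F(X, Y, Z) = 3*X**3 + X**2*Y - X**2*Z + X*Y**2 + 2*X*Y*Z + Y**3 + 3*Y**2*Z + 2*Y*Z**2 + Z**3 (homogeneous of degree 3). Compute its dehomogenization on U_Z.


f(x, y) = 3*x**3 + x**2*y - x**2 + x*y**2 + 2*x*y + y**3 + 3*y**2 + 2*y + 1

On U_Z we set Z = 1. Each monomial c·X^i·Y^j·Z^k in F becomes c·x^i·y^j·1^k = c·x^i·y^j.
Substituting Z = 1: F(X, Y, 1) = 3*x**3 + x**2*y - x**2 + x*y**2 + 2*x*y + y**3 + 3*y**2 + 2*y + 1.
Note: deg(f) ≤ deg(F) = 3; strict inequality happens when F is divisible by Z (lost terms).


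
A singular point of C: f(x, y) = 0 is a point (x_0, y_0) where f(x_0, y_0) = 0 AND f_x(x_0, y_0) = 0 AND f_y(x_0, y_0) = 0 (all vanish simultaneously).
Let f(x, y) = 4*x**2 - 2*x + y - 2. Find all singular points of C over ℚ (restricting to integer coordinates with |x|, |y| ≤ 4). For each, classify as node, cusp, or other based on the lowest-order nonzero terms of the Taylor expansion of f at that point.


No singular points in the scanned grid; C is smooth there.

Compute partial derivatives:
  f_x = 8*x - 2.
  f_y = 1.
f_y = 1 is a nonzero constant, so f_y never vanishes: no point (x, y) can satisfy f = f_x = f_y = 0. In particular no (x, y) ∈ {−4, ..., 4}² is singular; the curve is smooth.


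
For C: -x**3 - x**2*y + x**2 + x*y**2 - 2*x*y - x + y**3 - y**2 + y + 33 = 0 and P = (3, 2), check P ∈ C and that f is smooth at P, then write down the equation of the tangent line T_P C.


Tangent line at P: -34*x + 6*y + 90 = 0.

Step 1: f(3, 2) = 0, so P lies on C.
Step 2: partial derivatives
  f_x(x, y) = -3*x**2 - 2*x*y + 2*x + y**2 - 2*y - 1, f_y(x, y) = -x**2 + 2*x*y - 2*x + 3*y**2 - 2*y + 1.
  f_x(P) = -34, f_y(P) = 6 (gradient nonzero, so P is smooth).
Step 3: tangent line at P: -34·(x − 3) + 6·(y − 2) = 0.
Expanding: -34*x + 6*y + 90 = 0.


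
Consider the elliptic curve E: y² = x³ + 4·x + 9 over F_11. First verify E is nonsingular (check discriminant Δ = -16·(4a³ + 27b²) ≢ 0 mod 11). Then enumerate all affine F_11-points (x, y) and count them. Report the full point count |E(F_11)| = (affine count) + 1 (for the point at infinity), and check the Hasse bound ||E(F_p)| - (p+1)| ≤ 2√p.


Affine points = {(0, 3), (0, 8), (1, 5), (1, 6), (2, 5), (2, 6), (3, 2), (3, 9), (4, 1), (4, 10), (5, 0), (8, 5), (8, 6), (9, 2), (9, 9), (10, 2), (10, 9)}; affine count = 17; |E(F_11)| = 18.

Discriminant check: Δ ∝ 4a³ + 27b² = 4·4³ + 27·9² = 4·64 + 27·81 ≡ 1 (mod 11). Nonzero ⇒ E is nonsingular.
For each x ∈ F_11, compute rhs = x³ + 4·x + 9 mod 11, then count y ∈ F_11 with y² ≡ rhs.
  x = 0: rhs = 9, matching y values: 3, 8 (2 points).
  x = 1: rhs = 3, matching y values: 5, 6 (2 points).
  x = 2: rhs = 3, matching y values: 5, 6 (2 points).
  x = 3: rhs = 4, matching y values: 2, 9 (2 points).
  x = 4: rhs = 1, matching y values: 1, 10 (2 points).
  x = 5: rhs = 0, matching y values: 0 (1 points).
  x = 6: rhs = 7, matching y values: none (0 points).
  x = 7: rhs = 6, matching y values: none (0 points).
  x = 8: rhs = 3, matching y values: 5, 6 (2 points).
  x = 9: rhs = 4, matching y values: 2, 9 (2 points).
  x = 10: rhs = 4, matching y values: 2, 9 (2 points).
Total affine count: 17.
Full point count |E(F_11)| = 17 + 1 = 18.
Hasse bound: |18 − (11+1)| = |6| = 6 ≤ 2√11 ≈ 6.6332 ✓.


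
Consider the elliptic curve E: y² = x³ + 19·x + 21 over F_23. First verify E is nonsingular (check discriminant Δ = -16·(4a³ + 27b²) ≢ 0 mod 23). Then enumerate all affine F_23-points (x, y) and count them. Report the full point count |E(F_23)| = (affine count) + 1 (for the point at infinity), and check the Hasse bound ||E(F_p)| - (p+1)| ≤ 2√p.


Affine points = {(1, 8), (1, 15), (3, 6), (3, 17), (4, 0), (6, 11), (6, 12), (8, 8), (8, 15), (9, 1), (9, 22), (13, 2), (13, 21), (14, 8), (14, 15), (15, 1), (15, 22), (17, 6), (17, 17), (18, 10), (18, 13), (20, 11), (20, 12), (22, 1), (22, 22)}; affine count = 25; |E(F_23)| = 26.

Discriminant check: Δ ∝ 4a³ + 27b² = 4·19³ + 27·21² = 4·6859 + 27·441 ≡ 13 (mod 23). Nonzero ⇒ E is nonsingular.
For each x ∈ F_23, compute rhs = x³ + 19·x + 21 mod 23, then count y ∈ F_23 with y² ≡ rhs.
  x = 0: rhs = 21, matching y values: none (0 points).
  x = 1: rhs = 18, matching y values: 8, 15 (2 points).
  x = 2: rhs = 21, matching y values: none (0 points).
  x = 3: rhs = 13, matching y values: 6, 17 (2 points).
  x = 4: rhs = 0, matching y values: 0 (1 points).
  x = 5: rhs = 11, matching y values: none (0 points).
  x = 6: rhs = 6, matching y values: 11, 12 (2 points).
  x = 7: rhs = 14, matching y values: none (0 points).
  x = 8: rhs = 18, matching y values: 8, 15 (2 points).
  x = 9: rhs = 1, matching y values: 1, 22 (2 points).
  x = 10: rhs = 15, matching y values: none (0 points).
  x = 11: rhs = 20, matching y values: none (0 points).
  x = 12: rhs = 22, matching y values: none (0 points).
  x = 13: rhs = 4, matching y values: 2, 21 (2 points).
  x = 14: rhs = 18, matching y values: 8, 15 (2 points).
  x = 15: rhs = 1, matching y values: 1, 22 (2 points).
  x = 16: rhs = 5, matching y values: none (0 points).
  x = 17: rhs = 13, matching y values: 6, 17 (2 points).
  x = 18: rhs = 8, matching y values: 10, 13 (2 points).
  x = 19: rhs = 19, matching y values: none (0 points).
  x = 20: rhs = 6, matching y values: 11, 12 (2 points).
  x = 21: rhs = 21, matching y values: none (0 points).
  x = 22: rhs = 1, matching y values: 1, 22 (2 points).
Total affine count: 25.
Full point count |E(F_23)| = 25 + 1 = 26.
Hasse bound: |26 − (23+1)| = |2| = 2 ≤ 2√23 ≈ 9.5917 ✓.


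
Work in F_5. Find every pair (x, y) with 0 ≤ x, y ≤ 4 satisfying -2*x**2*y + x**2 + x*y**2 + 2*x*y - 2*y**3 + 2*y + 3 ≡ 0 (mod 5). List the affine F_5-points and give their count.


Affine F_5-points: {(0, 3), (1, 1), (1, 3), (1, 4), (2, 1), (2, 2), (2, 3), (3, 3), (4, 2), (4, 3)}; count = 10.

For each of the 25 pairs (x, y) ∈ F_5², evaluate f(x, y) mod 5. Record the zeros.
  x = 0: [0↦3, 1↦3, 2↦1, 3↦0, 4↦3]  zeros at y ∈ {3}
  x = 1: [0↦4, 1↦0, 2↦1, 3↦0, 4↦0]  zeros at y ∈ {1, 3, 4}
  x = 2: [0↦2, 1↦0, 2↦0, 3↦0, 4↦3]  zeros at y ∈ {1, 2, 3}
  x = 3: [0↦2, 1↦3, 2↦3, 3↦0, 4↦2]  zeros at y ∈ {3}
  x = 4: [0↦4, 1↦4, 2↦0, 3↦0, 4↦2]  zeros at y ∈ {2, 3}
Collecting zeros: affine points = {(0, 3), (1, 1), (1, 3), (1, 4), (2, 1), (2, 2), (2, 3), (3, 3), (4, 2), (4, 3)}.
Total count |C(F_5)_aff| = 10.


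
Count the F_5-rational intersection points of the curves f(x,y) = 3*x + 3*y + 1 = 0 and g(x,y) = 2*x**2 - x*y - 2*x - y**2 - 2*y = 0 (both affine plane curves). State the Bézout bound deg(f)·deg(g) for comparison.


Common zeros: {(0, 3), (1, 2)}; count = 2; Bézout bound = 2.

deg(f) = 1, deg(g) = 2, so Bézout bound = 2.
Scan x ∈ F_5. For each x, list the y ∈ F_5 with f(x, y) ≡ 0 and those with g(x, y) ≡ 0 (mod 5); the common zeros in that column are the intersection.
  x = 0: f ≡ 0 at y ∈ {3}; g ≡ 0 at y ∈ {0, 3}; common: {3}.
  x = 1: f ≡ 0 at y ∈ {2}; g ≡ 0 at y ∈ {0, 2}; common: {2}.
  x = 2: f ≡ 0 at y ∈ {1}; g ≡ 0 at y ∈ ∅; common: ∅.
  x = 3: f ≡ 0 at y ∈ {0}; g ≡ 0 at y ∈ ∅; common: ∅.
  x = 4: f ≡ 0 at y ∈ {4}; g ≡ 0 at y ∈ ∅; common: ∅.
Collecting: common zeros = {(0, 3), (1, 2)}, so the count is 2.
Comparison with the Bézout bound: 2 ≤ 2 = deg(f)·deg(g), as expected for curves with no common component (the bound is attained).


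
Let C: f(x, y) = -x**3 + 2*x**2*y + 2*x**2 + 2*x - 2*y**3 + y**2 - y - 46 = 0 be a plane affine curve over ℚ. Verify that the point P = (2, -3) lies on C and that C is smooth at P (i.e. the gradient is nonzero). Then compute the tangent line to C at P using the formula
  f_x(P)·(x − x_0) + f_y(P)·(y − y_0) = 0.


Tangent line at P: -26*x - 53*y - 107 = 0.

Step 1: f(2, -3) = 0, so P lies on C.
Step 2: partial derivatives
  f_x(x, y) = -3*x**2 + 4*x*y + 4*x + 2, f_y(x, y) = 2*x**2 - 6*y**2 + 2*y - 1.
  f_x(P) = -26, f_y(P) = -53 (gradient nonzero, so P is smooth).
Step 3: tangent line at P: -26·(x − 2) + -53·(y − -3) = 0.
Expanding: -26*x - 53*y - 107 = 0.


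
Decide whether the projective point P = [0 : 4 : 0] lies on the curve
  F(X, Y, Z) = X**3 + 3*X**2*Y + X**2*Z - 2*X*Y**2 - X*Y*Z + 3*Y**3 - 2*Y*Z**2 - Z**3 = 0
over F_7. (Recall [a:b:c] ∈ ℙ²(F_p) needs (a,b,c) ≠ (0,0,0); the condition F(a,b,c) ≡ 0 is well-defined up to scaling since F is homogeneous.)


F(0,4,0) ≡ 3 (mod 7); P is NOT on the curve.

Evaluate F(0, 4, 0) term-by-term (mod 7).
  X**3 ↦ 1·0·1·1 = 0
  3*X**2*Y ↦ 3·0·4·1 = 0
  X**2*Z ↦ 1·0·1·0 = 0
  -2*X*Y**2 ↦ -2·0·16·1 = 0
  -X*Y*Z ↦ -1·0·4·0 = 0
  3*Y**3 ↦ 3·1·64·1 = 192
  -2*Y*Z**2 ↦ -2·1·4·0 = 0
  -Z**3 ↦ -1·1·1·0 = 0
Sum: F(0, 4, 0) = (0) + (0) + (0) + (0) + (0) + (192) + (0) + (0) = 192.
Reducing mod 7: 192 ≡ 3 (mod 7).
Since F(a, b, c) ≡ 3 ≠ 0 (mod 7), P does NOT lie on the curve.


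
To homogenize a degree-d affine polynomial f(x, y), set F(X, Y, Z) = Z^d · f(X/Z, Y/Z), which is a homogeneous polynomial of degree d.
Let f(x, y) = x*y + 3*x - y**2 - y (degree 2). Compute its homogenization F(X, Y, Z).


F(X, Y, Z) = X*Y + 3*X*Z - Y**2 - Y*Z

deg(f) = 2.
Substitute x = X/Z, y = Y/Z into f, then multiply by Z^2.
  monomial 1·x^1·y^1 ↦ 1·X^1·Y^1·Z^0.
  monomial 3·x^1·y^0 ↦ 3·X^1·Y^0·Z^1.
  monomial -1·x^0·y^2 ↦ -1·X^0·Y^2·Z^0.
  monomial -1·x^0·y^1 ↦ -1·X^0·Y^1·Z^1.
Collecting: F(X, Y, Z) = X*Y + 3*X*Z - Y**2 - Y*Z.


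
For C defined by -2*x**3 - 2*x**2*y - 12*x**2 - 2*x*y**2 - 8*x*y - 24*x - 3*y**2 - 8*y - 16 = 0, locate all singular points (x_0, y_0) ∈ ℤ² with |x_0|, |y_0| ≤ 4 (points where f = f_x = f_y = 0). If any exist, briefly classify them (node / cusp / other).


Singular points: {(-2, 0)}; classification: cusp.

Compute partial derivatives:
  f_x = -6*x**2 - 4*x*y - 24*x - 2*y**2 - 8*y - 24.
  f_y = -2*x**2 - 4*x*y - 8*x - 6*y - 8.
Scan x_0 ∈ {−4, ..., 4}. For each x_0, f_y(x_0, y) is a polynomial in y; find its integer roots y ∈ {−4, ..., 4}, then test f_x and f at those candidates.
  x = -4: f_y(-4, y) = 10*y - 8; no integer root y with |y| ≤ 4.
  x = -3: f_y(-3, y) = 6*y - 2; no integer root y with |y| ≤ 4.
  x = -2: f_y(-2, y) = 2*y; vanishes at y ∈ {0}. (-2, 0): f_x = 0, f = 0 — SINGULAR.
  x = -1: f_y(-1, y) = -2*y - 2; vanishes at y ∈ {-1}. (-1, -1): f_x = -4 ≠ 0.
  x = 0: f_y(0, y) = -6*y - 8; no integer root y with |y| ≤ 4.
  x = 1: f_y(1, y) = -10*y - 18; no integer root y with |y| ≤ 4.
  x = 2: f_y(2, y) = -14*y - 32; no integer root y with |y| ≤ 4.
  x = 3: f_y(3, y) = -18*y - 50; no integer root y with |y| ≤ 4.
  x = 4: f_y(4, y) = -22*y - 72; no integer root y with |y| ≤ 4.
Only singular point on the grid: (-2, 0).
Classify: substitute x = -2 + u, y = 0 + v and expand: f = -2*u**3 - 2*u**2*v - 2*u*v**2 + v**2.
No constant or linear terms (consistent with a singular point). Quadratic part: v**2. Cubic part: -2*u**3 - 2*u**2*v - 2*u*v**2.
The quadratic part v**2 is a perfect square, so there is a single (double) tangent line v = 0, i.e. y = 0. Restricting the cubic part to that line (v = 0) leaves -2*u**3 ≠ 0, so f is not divisible by v and the branch is v² ≈ 2*u**3 to lowest order — this is a cusp.
Classification: cusp.


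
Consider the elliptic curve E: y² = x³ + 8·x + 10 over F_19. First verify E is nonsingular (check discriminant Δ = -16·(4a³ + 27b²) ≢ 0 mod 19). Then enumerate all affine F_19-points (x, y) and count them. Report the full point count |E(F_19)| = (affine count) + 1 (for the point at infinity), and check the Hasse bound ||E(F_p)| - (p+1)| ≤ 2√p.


Affine points = {(1, 0), (3, 2), (3, 17), (4, 7), (4, 12), (5, 2), (5, 17), (8, 4), (8, 15), (10, 8), (10, 11), (11, 2), (11, 17), (14, 4), (14, 15), (15, 3), (15, 16), (16, 4), (16, 15), (17, 9), (17, 10), (18, 1), (18, 18)}; affine count = 23; |E(F_19)| = 24.

Discriminant check: Δ ∝ 4a³ + 27b² = 4·8³ + 27·10² = 4·512 + 27·100 ≡ 17 (mod 19). Nonzero ⇒ E is nonsingular.
For each x ∈ F_19, compute rhs = x³ + 8·x + 10 mod 19, then count y ∈ F_19 with y² ≡ rhs.
  x = 0: rhs = 10, matching y values: none (0 points).
  x = 1: rhs = 0, matching y values: 0 (1 points).
  x = 2: rhs = 15, matching y values: none (0 points).
  x = 3: rhs = 4, matching y values: 2, 17 (2 points).
  x = 4: rhs = 11, matching y values: 7, 12 (2 points).
  x = 5: rhs = 4, matching y values: 2, 17 (2 points).
  x = 6: rhs = 8, matching y values: none (0 points).
  x = 7: rhs = 10, matching y values: none (0 points).
  x = 8: rhs = 16, matching y values: 4, 15 (2 points).
  x = 9: rhs = 13, matching y values: none (0 points).
  x = 10: rhs = 7, matching y values: 8, 11 (2 points).
  x = 11: rhs = 4, matching y values: 2, 17 (2 points).
  x = 12: rhs = 10, matching y values: none (0 points).
  x = 13: rhs = 12, matching y values: none (0 points).
  x = 14: rhs = 16, matching y values: 4, 15 (2 points).
  x = 15: rhs = 9, matching y values: 3, 16 (2 points).
  x = 16: rhs = 16, matching y values: 4, 15 (2 points).
  x = 17: rhs = 5, matching y values: 9, 10 (2 points).
  x = 18: rhs = 1, matching y values: 1, 18 (2 points).
Total affine count: 23.
Full point count |E(F_19)| = 23 + 1 = 24.
Hasse bound: |24 − (19+1)| = |4| = 4 ≤ 2√19 ≈ 8.7178 ✓.


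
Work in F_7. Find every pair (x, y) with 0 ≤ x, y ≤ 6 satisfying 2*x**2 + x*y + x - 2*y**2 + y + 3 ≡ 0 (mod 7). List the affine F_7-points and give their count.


Affine F_7-points: {(0, 5), (0, 6), (2, 1), (2, 4), (4, 1), (4, 5), (6, 3), (6, 4)}; count = 8.

For each of the 49 pairs (x, y) ∈ F_7², evaluate f(x, y) mod 7. Record the zeros.
  x = 0: [0↦3, 1↦2, 2↦4, 3↦2, 4↦3, 5↦0, 6↦0]  zeros at y ∈ {5, 6}
  x = 1: [0↦6, 1↦6, 2↦2, 3↦1, 4↦3, 5↦1, 6↦2]  zeros at y ∈ ∅
  x = 2: [0↦6, 1↦0, 2↦4, 3↦4, 4↦0, 5↦6, 6↦1]  zeros at y ∈ {1, 4}
  x = 3: [0↦3, 1↦5, 2↦3, 3↦4, 4↦1, 5↦1, 6↦4]  zeros at y ∈ ∅
  x = 4: [0↦4, 1↦0, 2↦6, 3↦1, 4↦6, 5↦0, 6↦4]  zeros at y ∈ {1, 5}
  x = 5: [0↦2, 1↦6, 2↦6, 3↦2, 4↦1, 5↦3, 6↦1]  zeros at y ∈ ∅
  x = 6: [0↦4, 1↦2, 2↦3, 3↦0, 4↦0, 5↦3, 6↦2]  zeros at y ∈ {3, 4}
Collecting zeros: affine points = {(0, 5), (0, 6), (2, 1), (2, 4), (4, 1), (4, 5), (6, 3), (6, 4)}.
Total count |C(F_7)_aff| = 8.


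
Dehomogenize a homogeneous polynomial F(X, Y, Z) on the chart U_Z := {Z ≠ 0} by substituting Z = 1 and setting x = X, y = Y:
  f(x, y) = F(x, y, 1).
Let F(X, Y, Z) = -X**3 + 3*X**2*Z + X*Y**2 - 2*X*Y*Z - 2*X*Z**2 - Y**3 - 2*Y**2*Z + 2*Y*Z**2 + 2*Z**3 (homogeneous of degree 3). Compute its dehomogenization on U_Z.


f(x, y) = -x**3 + 3*x**2 + x*y**2 - 2*x*y - 2*x - y**3 - 2*y**2 + 2*y + 2

On U_Z we set Z = 1. Each monomial c·X^i·Y^j·Z^k in F becomes c·x^i·y^j·1^k = c·x^i·y^j.
Substituting Z = 1: F(X, Y, 1) = -x**3 + 3*x**2 + x*y**2 - 2*x*y - 2*x - y**3 - 2*y**2 + 2*y + 2.
Note: deg(f) ≤ deg(F) = 3; strict inequality happens when F is divisible by Z (lost terms).


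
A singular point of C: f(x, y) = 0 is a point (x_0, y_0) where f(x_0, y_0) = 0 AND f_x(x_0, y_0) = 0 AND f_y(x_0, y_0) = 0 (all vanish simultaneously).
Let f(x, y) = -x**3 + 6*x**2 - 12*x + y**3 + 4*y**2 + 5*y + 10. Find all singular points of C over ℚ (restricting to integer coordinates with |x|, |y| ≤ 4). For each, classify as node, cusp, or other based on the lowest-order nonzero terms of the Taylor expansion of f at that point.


Singular points: {(2, -1)}; classification: cusp.

Compute partial derivatives:
  f_x = -3*x**2 + 12*x - 12.
  f_y = 3*y**2 + 8*y + 5.
Scan x_0 ∈ {−4, ..., 4}. For each x_0, f_y(x_0, y) is a polynomial in y; find its integer roots y ∈ {−4, ..., 4}, then test f_x and f at those candidates.
  x = -4: f_y(-4, y) = 3*y**2 + 8*y + 5; vanishes at y ∈ {-1}. (-4, -1): f_x = -108 ≠ 0.
  x = -3: f_y(-3, y) = 3*y**2 + 8*y + 5; vanishes at y ∈ {-1}. (-3, -1): f_x = -75 ≠ 0.
  x = -2: f_y(-2, y) = 3*y**2 + 8*y + 5; vanishes at y ∈ {-1}. (-2, -1): f_x = -48 ≠ 0.
  x = -1: f_y(-1, y) = 3*y**2 + 8*y + 5; vanishes at y ∈ {-1}. (-1, -1): f_x = -27 ≠ 0.
  x = 0: f_y(0, y) = 3*y**2 + 8*y + 5; vanishes at y ∈ {-1}. (0, -1): f_x = -12 ≠ 0.
  x = 1: f_y(1, y) = 3*y**2 + 8*y + 5; vanishes at y ∈ {-1}. (1, -1): f_x = -3 ≠ 0.
  x = 2: f_y(2, y) = 3*y**2 + 8*y + 5; vanishes at y ∈ {-1}. (2, -1): f_x = 0, f = 0 — SINGULAR.
  x = 3: f_y(3, y) = 3*y**2 + 8*y + 5; vanishes at y ∈ {-1}. (3, -1): f_x = -3 ≠ 0.
  x = 4: f_y(4, y) = 3*y**2 + 8*y + 5; vanishes at y ∈ {-1}. (4, -1): f_x = -12 ≠ 0.
Only singular point on the grid: (2, -1).
Classify: substitute x = 2 + u, y = -1 + v and expand: f = -u**3 + v**3 + v**2.
No constant or linear terms (consistent with a singular point). Quadratic part: v**2. Cubic part: -u**3 + v**3.
The quadratic part v**2 is a perfect square, so there is a single (double) tangent line v = 0, i.e. y = -1. Restricting the cubic part to that line (v = 0) leaves -u**3 ≠ 0, so f is not divisible by v and the branch is v² ≈ u**3 to lowest order — this is a cusp.
Classification: cusp.


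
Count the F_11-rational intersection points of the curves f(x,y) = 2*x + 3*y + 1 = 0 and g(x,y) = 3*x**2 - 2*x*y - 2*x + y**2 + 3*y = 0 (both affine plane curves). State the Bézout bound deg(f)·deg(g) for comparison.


Common zeros: ∅; count = 0; Bézout bound = 2.

deg(f) = 1, deg(g) = 2, so Bézout bound = 2.
Scan x ∈ F_11. For each x, list the y ∈ F_11 with f(x, y) ≡ 0 and those with g(x, y) ≡ 0 (mod 11); the common zeros in that column are the intersection.
  x = 0: f ≡ 0 at y ∈ {7}; g ≡ 0 at y ∈ {0, 8}; common: ∅.
  x = 1: f ≡ 0 at y ∈ {10}; g ≡ 0 at y ∈ ∅; common: ∅.
  x = 2: f ≡ 0 at y ∈ {2}; g ≡ 0 at y ∈ ∅; common: ∅.
  x = 3: f ≡ 0 at y ∈ {5}; g ≡ 0 at y ∈ ∅; common: ∅.
  x = 4: f ≡ 0 at y ∈ {8}; g ≡ 0 at y ∈ ∅; common: ∅.
  x = 5: f ≡ 0 at y ∈ {0}; g ≡ 0 at y ∈ {2, 5}; common: ∅.
  x = 6: f ≡ 0 at y ∈ {3}; g ≡ 0 at y ∈ {1, 8}; common: ∅.
  x = 7: f ≡ 0 at y ∈ {6}; g ≡ 0 at y ∈ ∅; common: ∅.
  x = 8: f ≡ 0 at y ∈ {9}; g ≡ 0 at y ∈ {0, 2}; common: ∅.
  x = 9: f ≡ 0 at y ∈ {1}; g ≡ 0 at y ∈ ∅; common: ∅.
  x = 10: f ≡ 0 at y ∈ {4}; g ≡ 0 at y ∈ {1, 5}; common: ∅.
Collecting: common zeros = ∅, so the count is 0.
Comparison with the Bézout bound: 0 ≤ 2 = deg(f)·deg(g), as expected for curves with no common component (the affine F_11-count falls short of the bound because intersections may lie at infinity, over extension fields, or carry multiplicity).


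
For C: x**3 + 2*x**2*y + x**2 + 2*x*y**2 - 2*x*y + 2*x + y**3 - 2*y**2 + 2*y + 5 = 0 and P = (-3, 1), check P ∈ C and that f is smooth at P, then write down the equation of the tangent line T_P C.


Tangent line at P: 11*x + 13*y + 20 = 0.

Step 1: f(-3, 1) = 0, so P lies on C.
Step 2: partial derivatives
  f_x(x, y) = 3*x**2 + 4*x*y + 2*x + 2*y**2 - 2*y + 2, f_y(x, y) = 2*x**2 + 4*x*y - 2*x + 3*y**2 - 4*y + 2.
  f_x(P) = 11, f_y(P) = 13 (gradient nonzero, so P is smooth).
Step 3: tangent line at P: 11·(x − -3) + 13·(y − 1) = 0.
Expanding: 11*x + 13*y + 20 = 0.


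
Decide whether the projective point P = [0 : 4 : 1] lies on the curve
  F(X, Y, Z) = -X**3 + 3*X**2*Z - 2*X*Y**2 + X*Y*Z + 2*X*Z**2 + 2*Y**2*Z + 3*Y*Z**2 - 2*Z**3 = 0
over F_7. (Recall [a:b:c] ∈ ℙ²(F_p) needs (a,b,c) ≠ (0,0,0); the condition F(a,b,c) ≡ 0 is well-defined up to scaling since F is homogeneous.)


F(0,4,1) ≡ 0 (mod 7); P is on the curve.

Evaluate F(0, 4, 1) term-by-term (mod 7).
  -X**3 ↦ -1·0·1·1 = 0
  3*X**2*Z ↦ 3·0·1·1 = 0
  -2*X*Y**2 ↦ -2·0·16·1 = 0
  X*Y*Z ↦ 1·0·4·1 = 0
  2*X*Z**2 ↦ 2·0·1·1 = 0
  2*Y**2*Z ↦ 2·1·16·1 = 32
  3*Y*Z**2 ↦ 3·1·4·1 = 12
  -2*Z**3 ↦ -2·1·1·1 = -2
Sum: F(0, 4, 1) = (0) + (0) + (0) + (0) + (0) + (32) + (12) + (-2) = 42.
Reducing mod 7: 42 ≡ 0 (mod 7).
Since F(a, b, c) ≡ 0 (mod 7), P lies on the curve.


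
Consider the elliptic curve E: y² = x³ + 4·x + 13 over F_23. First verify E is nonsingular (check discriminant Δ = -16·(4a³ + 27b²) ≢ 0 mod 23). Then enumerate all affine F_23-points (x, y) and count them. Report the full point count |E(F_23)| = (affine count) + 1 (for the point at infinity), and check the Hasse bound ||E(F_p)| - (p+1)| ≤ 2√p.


Affine points = {(0, 6), (0, 17), (1, 8), (1, 15), (2, 11), (2, 12), (3, 11), (3, 12), (4, 1), (4, 22), (6, 0), (7, 4), (7, 19), (10, 8), (10, 15), (11, 10), (11, 13), (12, 8), (12, 15), (13, 10), (13, 13), (17, 7), (17, 16), (18, 11), (18, 12), (19, 5), (19, 18), (22, 10), (22, 13)}; affine count = 29; |E(F_23)| = 30.

Discriminant check: Δ ∝ 4a³ + 27b² = 4·4³ + 27·13² = 4·64 + 27·169 ≡ 12 (mod 23). Nonzero ⇒ E is nonsingular.
For each x ∈ F_23, compute rhs = x³ + 4·x + 13 mod 23, then count y ∈ F_23 with y² ≡ rhs.
  x = 0: rhs = 13, matching y values: 6, 17 (2 points).
  x = 1: rhs = 18, matching y values: 8, 15 (2 points).
  x = 2: rhs = 6, matching y values: 11, 12 (2 points).
  x = 3: rhs = 6, matching y values: 11, 12 (2 points).
  x = 4: rhs = 1, matching y values: 1, 22 (2 points).
  x = 5: rhs = 20, matching y values: none (0 points).
  x = 6: rhs = 0, matching y values: 0 (1 points).
  x = 7: rhs = 16, matching y values: 4, 19 (2 points).
  x = 8: rhs = 5, matching y values: none (0 points).
  x = 9: rhs = 19, matching y values: none (0 points).
  x = 10: rhs = 18, matching y values: 8, 15 (2 points).
  x = 11: rhs = 8, matching y values: 10, 13 (2 points).
  x = 12: rhs = 18, matching y values: 8, 15 (2 points).
  x = 13: rhs = 8, matching y values: 10, 13 (2 points).
  x = 14: rhs = 7, matching y values: none (0 points).
  x = 15: rhs = 21, matching y values: none (0 points).
  x = 16: rhs = 10, matching y values: none (0 points).
  x = 17: rhs = 3, matching y values: 7, 16 (2 points).
  x = 18: rhs = 6, matching y values: 11, 12 (2 points).
  x = 19: rhs = 2, matching y values: 5, 18 (2 points).
  x = 20: rhs = 20, matching y values: none (0 points).
  x = 21: rhs = 20, matching y values: none (0 points).
  x = 22: rhs = 8, matching y values: 10, 13 (2 points).
Total affine count: 29.
Full point count |E(F_23)| = 29 + 1 = 30.
Hasse bound: |30 − (23+1)| = |6| = 6 ≤ 2√23 ≈ 9.5917 ✓.


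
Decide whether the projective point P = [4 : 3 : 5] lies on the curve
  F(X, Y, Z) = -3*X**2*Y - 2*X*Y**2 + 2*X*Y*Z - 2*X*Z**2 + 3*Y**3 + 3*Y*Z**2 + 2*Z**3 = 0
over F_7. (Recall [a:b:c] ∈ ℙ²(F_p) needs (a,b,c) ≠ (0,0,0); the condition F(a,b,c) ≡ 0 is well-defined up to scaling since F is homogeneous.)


F(4,3,5) ≡ 1 (mod 7); P is NOT on the curve.

Evaluate F(4, 3, 5) term-by-term (mod 7).
  -3*X**2*Y ↦ -3·16·3·1 = -144
  -2*X*Y**2 ↦ -2·4·9·1 = -72
  2*X*Y*Z ↦ 2·4·3·5 = 120
  -2*X*Z**2 ↦ -2·4·1·25 = -200
  3*Y**3 ↦ 3·1·27·1 = 81
  3*Y*Z**2 ↦ 3·1·3·25 = 225
  2*Z**3 ↦ 2·1·1·125 = 250
Sum: F(4, 3, 5) = (-144) + (-72) + (120) + (-200) + (81) + (225) + (250) = 260.
Reducing mod 7: 260 ≡ 1 (mod 7).
Since F(a, b, c) ≡ 1 ≠ 0 (mod 7), P does NOT lie on the curve.


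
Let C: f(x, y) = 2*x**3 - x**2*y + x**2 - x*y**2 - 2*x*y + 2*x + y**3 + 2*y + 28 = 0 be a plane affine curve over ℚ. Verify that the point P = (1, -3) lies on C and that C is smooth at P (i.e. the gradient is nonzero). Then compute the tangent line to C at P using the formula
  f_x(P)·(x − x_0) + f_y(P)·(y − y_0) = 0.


Tangent line at P: 13*x + 32*y + 83 = 0.

Step 1: f(1, -3) = 0, so P lies on C.
Step 2: partial derivatives
  f_x(x, y) = 6*x**2 - 2*x*y + 2*x - y**2 - 2*y + 2, f_y(x, y) = -x**2 - 2*x*y - 2*x + 3*y**2 + 2.
  f_x(P) = 13, f_y(P) = 32 (gradient nonzero, so P is smooth).
Step 3: tangent line at P: 13·(x − 1) + 32·(y − -3) = 0.
Expanding: 13*x + 32*y + 83 = 0.


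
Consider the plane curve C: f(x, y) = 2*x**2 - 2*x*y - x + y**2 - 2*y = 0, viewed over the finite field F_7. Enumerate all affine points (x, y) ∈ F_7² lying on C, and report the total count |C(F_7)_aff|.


Affine F_7-points: {(0, 0), (0, 2), (3, 3), (3, 5), (4, 0), (4, 3), (6, 2), (6, 5)}; count = 8.

For each of the 49 pairs (x, y) ∈ F_7², evaluate f(x, y) mod 7. Record the zeros.
  x = 0: [0↦0, 1↦6, 2↦0, 3↦3, 4↦1, 5↦1, 6↦3]  zeros at y ∈ {0, 2}
  x = 1: [0↦1, 1↦5, 2↦4, 3↦5, 4↦1, 5↦6, 6↦6]  zeros at y ∈ ∅
  x = 2: [0↦6, 1↦1, 2↦5, 3↦4, 4↦5, 5↦1, 6↦6]  zeros at y ∈ ∅
  x = 3: [0↦1, 1↦1, 2↦3, 3↦0, 4↦6, 5↦0, 6↦3]  zeros at y ∈ {3, 5}
  x = 4: [0↦0, 1↦5, 2↦5, 3↦0, 4↦4, 5↦3, 6↦4]  zeros at y ∈ {0, 3}
  x = 5: [0↦3, 1↦6, 2↦4, 3↦4, 4↦6, 5↦3, 6↦2]  zeros at y ∈ ∅
  x = 6: [0↦3, 1↦4, 2↦0, 3↦5, 4↦5, 5↦0, 6↦4]  zeros at y ∈ {2, 5}
Collecting zeros: affine points = {(0, 0), (0, 2), (3, 3), (3, 5), (4, 0), (4, 3), (6, 2), (6, 5)}.
Total count |C(F_7)_aff| = 8.


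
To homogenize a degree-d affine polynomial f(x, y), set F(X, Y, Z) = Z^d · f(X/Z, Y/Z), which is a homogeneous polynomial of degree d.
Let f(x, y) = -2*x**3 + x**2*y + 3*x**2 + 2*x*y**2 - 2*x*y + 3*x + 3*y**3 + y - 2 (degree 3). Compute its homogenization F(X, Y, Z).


F(X, Y, Z) = -2*X**3 + X**2*Y + 3*X**2*Z + 2*X*Y**2 - 2*X*Y*Z + 3*X*Z**2 + 3*Y**3 + Y*Z**2 - 2*Z**3

deg(f) = 3.
Substitute x = X/Z, y = Y/Z into f, then multiply by Z^3.
  monomial -2·x^3·y^0 ↦ -2·X^3·Y^0·Z^0.
  monomial 1·x^2·y^1 ↦ 1·X^2·Y^1·Z^0.
  monomial 3·x^2·y^0 ↦ 3·X^2·Y^0·Z^1.
  monomial 2·x^1·y^2 ↦ 2·X^1·Y^2·Z^0.
  monomial -2·x^1·y^1 ↦ -2·X^1·Y^1·Z^1.
  monomial 3·x^1·y^0 ↦ 3·X^1·Y^0·Z^2.
  monomial 3·x^0·y^3 ↦ 3·X^0·Y^3·Z^0.
  monomial 1·x^0·y^1 ↦ 1·X^0·Y^1·Z^2.
  monomial -2·x^0·y^0 ↦ -2·X^0·Y^0·Z^3.
Collecting: F(X, Y, Z) = -2*X**3 + X**2*Y + 3*X**2*Z + 2*X*Y**2 - 2*X*Y*Z + 3*X*Z**2 + 3*Y**3 + Y*Z**2 - 2*Z**3.


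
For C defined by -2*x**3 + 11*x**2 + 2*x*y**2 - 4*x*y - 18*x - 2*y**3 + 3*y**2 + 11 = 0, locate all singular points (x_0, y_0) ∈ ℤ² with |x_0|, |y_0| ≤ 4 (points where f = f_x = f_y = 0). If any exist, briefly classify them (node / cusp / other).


Singular points: {(2, 1)}; classification: node.

Compute partial derivatives:
  f_x = -6*x**2 + 22*x + 2*y**2 - 4*y - 18.
  f_y = 4*x*y - 4*x - 6*y**2 + 6*y.
Scan x_0 ∈ {−4, ..., 4}. For each x_0, f_y(x_0, y) is a polynomial in y; find its integer roots y ∈ {−4, ..., 4}, then test f_x and f at those candidates.
  x = -4: f_y(-4, y) = -6*y**2 - 10*y + 16; vanishes at y ∈ {1}. (-4, 1): f_x = -204 ≠ 0.
  x = -3: f_y(-3, y) = -6*y**2 - 6*y + 12; vanishes at y ∈ {-2, 1}. (-3, -2): f_x = -122 ≠ 0; (-3, 1): f_x = -140 ≠ 0.
  x = -2: f_y(-2, y) = -6*y**2 - 2*y + 8; vanishes at y ∈ {1}. (-2, 1): f_x = -88 ≠ 0.
  x = -1: f_y(-1, y) = -6*y**2 + 2*y + 4; vanishes at y ∈ {1}. (-1, 1): f_x = -48 ≠ 0.
  x = 0: f_y(0, y) = -6*y**2 + 6*y; vanishes at y ∈ {0, 1}. (0, 0): f_x = -18 ≠ 0; (0, 1): f_x = -20 ≠ 0.
  x = 1: f_y(1, y) = -6*y**2 + 10*y - 4; vanishes at y ∈ {1}. (1, 1): f_x = -4 ≠ 0.
  x = 2: f_y(2, y) = -6*y**2 + 14*y - 8; vanishes at y ∈ {1}. (2, 1): f_x = 0, f = 0 — SINGULAR.
  x = 3: f_y(3, y) = -6*y**2 + 18*y - 12; vanishes at y ∈ {1, 2}. (3, 1): f_x = -8 ≠ 0; (3, 2): f_x = -6 ≠ 0.
  x = 4: f_y(4, y) = -6*y**2 + 22*y - 16; vanishes at y ∈ {1}. (4, 1): f_x = -28 ≠ 0.
Only singular point on the grid: (2, 1).
Classify: substitute x = 2 + u, y = 1 + v and expand: f = -2*u**3 - u**2 + 2*u*v**2 - 2*v**3 + v**2.
No constant or linear terms (consistent with a singular point). Quadratic part: -u**2 + v**2. Cubic part: -2*u**3 + 2*u*v**2 - 2*v**3.
The quadratic part v**2 - u**2 = (v − u)(v + u) splits into two distinct linear factors, so there are two distinct tangent lines y − 1 = ±(x − 2) — this is a node (ordinary double point).
Classification: node.


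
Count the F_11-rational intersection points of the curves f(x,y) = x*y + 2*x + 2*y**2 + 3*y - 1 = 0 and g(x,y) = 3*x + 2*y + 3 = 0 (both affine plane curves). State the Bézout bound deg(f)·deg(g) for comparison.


Common zeros: {(5, 2), (8, 3)}; count = 2; Bézout bound = 2.

deg(f) = 2, deg(g) = 1, so Bézout bound = 2.
Scan x ∈ F_11. For each x, list the y ∈ F_11 with f(x, y) ≡ 0 and those with g(x, y) ≡ 0 (mod 11); the common zeros in that column are the intersection.
  x = 0: f ≡ 0 at y ∈ ∅; g ≡ 0 at y ∈ {4}; common: ∅.
  x = 1: f ≡ 0 at y ∈ ∅; g ≡ 0 at y ∈ {8}; common: ∅.
  x = 2: f ≡ 0 at y ∈ {4, 10}; g ≡ 0 at y ∈ {1}; common: ∅.
  x = 3: f ≡ 0 at y ∈ ∅; g ≡ 0 at y ∈ {5}; common: ∅.
  x = 4: f ≡ 0 at y ∈ {6, 7}; g ≡ 0 at y ∈ {9}; common: ∅.
  x = 5: f ≡ 0 at y ∈ {2, 5}; g ≡ 0 at y ∈ {2}; common: {2}.
  x = 6: f ≡ 0 at y ∈ {0, 1}; g ≡ 0 at y ∈ {6}; common: ∅.
  x = 7: f ≡ 0 at y ∈ ∅; g ≡ 0 at y ∈ {10}; common: ∅.
  x = 8: f ≡ 0 at y ∈ {3, 8}; g ≡ 0 at y ∈ {3}; common: {3}.
  x = 9: f ≡ 0 at y ∈ ∅; g ≡ 0 at y ∈ {7}; common: ∅.
  x = 10: f ≡ 0 at y ∈ ∅; g ≡ 0 at y ∈ {0}; common: ∅.
Collecting: common zeros = {(5, 2), (8, 3)}, so the count is 2.
Comparison with the Bézout bound: 2 ≤ 2 = deg(f)·deg(g), as expected for curves with no common component (the bound is attained).


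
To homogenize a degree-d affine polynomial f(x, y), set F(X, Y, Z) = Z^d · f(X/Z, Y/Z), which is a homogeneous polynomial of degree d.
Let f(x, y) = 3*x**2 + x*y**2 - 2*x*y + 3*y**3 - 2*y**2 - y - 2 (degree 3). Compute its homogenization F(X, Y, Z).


F(X, Y, Z) = 3*X**2*Z + X*Y**2 - 2*X*Y*Z + 3*Y**3 - 2*Y**2*Z - Y*Z**2 - 2*Z**3

deg(f) = 3.
Substitute x = X/Z, y = Y/Z into f, then multiply by Z^3.
  monomial 3·x^2·y^0 ↦ 3·X^2·Y^0·Z^1.
  monomial 1·x^1·y^2 ↦ 1·X^1·Y^2·Z^0.
  monomial -2·x^1·y^1 ↦ -2·X^1·Y^1·Z^1.
  monomial 3·x^0·y^3 ↦ 3·X^0·Y^3·Z^0.
  monomial -2·x^0·y^2 ↦ -2·X^0·Y^2·Z^1.
  monomial -1·x^0·y^1 ↦ -1·X^0·Y^1·Z^2.
  monomial -2·x^0·y^0 ↦ -2·X^0·Y^0·Z^3.
Collecting: F(X, Y, Z) = 3*X**2*Z + X*Y**2 - 2*X*Y*Z + 3*Y**3 - 2*Y**2*Z - Y*Z**2 - 2*Z**3.


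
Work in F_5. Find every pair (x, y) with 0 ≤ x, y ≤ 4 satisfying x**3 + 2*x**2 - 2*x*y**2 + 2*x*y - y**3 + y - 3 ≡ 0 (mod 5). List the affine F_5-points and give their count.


Affine F_5-points: {(1, 0), (1, 1), (1, 2), (2, 3), (2, 4), (3, 4)}; count = 6.

For each of the 25 pairs (x, y) ∈ F_5², evaluate f(x, y) mod 5. Record the zeros.
  x = 0: [0↦2, 1↦2, 2↦1, 3↦3, 4↦2]  zeros at y ∈ ∅
  x = 1: [0↦0, 1↦0, 2↦0, 3↦4, 4↦1]  zeros at y ∈ {0, 1, 2}
  x = 2: [0↦3, 1↦3, 2↦4, 3↦0, 4↦0]  zeros at y ∈ {3, 4}
  x = 3: [0↦2, 1↦2, 2↦4, 3↦2, 4↦0]  zeros at y ∈ {4}
  x = 4: [0↦3, 1↦3, 2↦1, 3↦1, 4↦2]  zeros at y ∈ ∅
Collecting zeros: affine points = {(1, 0), (1, 1), (1, 2), (2, 3), (2, 4), (3, 4)}.
Total count |C(F_5)_aff| = 6.


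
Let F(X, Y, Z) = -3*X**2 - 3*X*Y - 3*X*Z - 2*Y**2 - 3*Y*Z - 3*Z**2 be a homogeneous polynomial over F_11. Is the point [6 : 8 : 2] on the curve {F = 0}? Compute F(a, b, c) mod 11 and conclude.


F(6,8,2) ≡ 8 (mod 11); P is NOT on the curve.

Evaluate F(6, 8, 2) term-by-term (mod 11).
  -3*X**2 ↦ -3·36·1·1 = -108
  -3*X*Y ↦ -3·6·8·1 = -144
  -3*X*Z ↦ -3·6·1·2 = -36
  -2*Y**2 ↦ -2·1·64·1 = -128
  -3*Y*Z ↦ -3·1·8·2 = -48
  -3*Z**2 ↦ -3·1·1·4 = -12
Sum: F(6, 8, 2) = (-108) + (-144) + (-36) + (-128) + (-48) + (-12) = -476.
Reducing mod 11: -476 ≡ 8 (mod 11).
Since F(a, b, c) ≡ 8 ≠ 0 (mod 11), P does NOT lie on the curve.


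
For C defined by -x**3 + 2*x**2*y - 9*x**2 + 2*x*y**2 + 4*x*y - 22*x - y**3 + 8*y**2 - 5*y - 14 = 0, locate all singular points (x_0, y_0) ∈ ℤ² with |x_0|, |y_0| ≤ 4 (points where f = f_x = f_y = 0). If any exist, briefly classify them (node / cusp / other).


Singular points: {(-2, 1)}; classification: node.

Compute partial derivatives:
  f_x = -3*x**2 + 4*x*y - 18*x + 2*y**2 + 4*y - 22.
  f_y = 2*x**2 + 4*x*y + 4*x - 3*y**2 + 16*y - 5.
Scan x_0 ∈ {−4, ..., 4}. For each x_0, f_y(x_0, y) is a polynomial in y; find its integer roots y ∈ {−4, ..., 4}, then test f_x and f at those candidates.
  x = -4: f_y(-4, y) = 11 - 3*y**2; no integer root y with |y| ≤ 4.
  x = -3: f_y(-3, y) = -3*y**2 + 4*y + 1; no integer root y with |y| ≤ 4.
  x = -2: f_y(-2, y) = -3*y**2 + 8*y - 5; vanishes at y ∈ {1}. (-2, 1): f_x = 0, f = 0 — SINGULAR.
  x = -1: f_y(-1, y) = -3*y**2 + 12*y - 7; no integer root y with |y| ≤ 4.
  x = 0: f_y(0, y) = -3*y**2 + 16*y - 5; no integer root y with |y| ≤ 4.
  x = 1: f_y(1, y) = -3*y**2 + 20*y + 1; no integer root y with |y| ≤ 4.
  x = 2: f_y(2, y) = -3*y**2 + 24*y + 11; no integer root y with |y| ≤ 4.
  x = 3: f_y(3, y) = -3*y**2 + 28*y + 25; no integer root y with |y| ≤ 4.
  x = 4: f_y(4, y) = -3*y**2 + 32*y + 43; no integer root y with |y| ≤ 4.
Only singular point on the grid: (-2, 1).
Classify: substitute x = -2 + u, y = 1 + v and expand: f = -u**3 + 2*u**2*v - u**2 + 2*u*v**2 - v**3 + v**2.
No constant or linear terms (consistent with a singular point). Quadratic part: -u**2 + v**2. Cubic part: -u**3 + 2*u**2*v + 2*u*v**2 - v**3.
The quadratic part v**2 - u**2 = (v − u)(v + u) splits into two distinct linear factors, so there are two distinct tangent lines y − 1 = ±(x − -2) — this is a node (ordinary double point).
Classification: node.
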